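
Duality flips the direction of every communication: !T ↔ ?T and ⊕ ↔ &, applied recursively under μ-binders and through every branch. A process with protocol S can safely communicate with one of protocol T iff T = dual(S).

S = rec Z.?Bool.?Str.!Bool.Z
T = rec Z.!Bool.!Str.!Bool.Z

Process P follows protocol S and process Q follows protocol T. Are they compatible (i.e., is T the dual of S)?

rec Z ‖ rec Z  match (rec unchanged)
  ?Bool ‖ !Bool  match
    ?Str ‖ !Str  match
      !Bool ‖ !Bool  ✗ same direction on both sides — not dual

NO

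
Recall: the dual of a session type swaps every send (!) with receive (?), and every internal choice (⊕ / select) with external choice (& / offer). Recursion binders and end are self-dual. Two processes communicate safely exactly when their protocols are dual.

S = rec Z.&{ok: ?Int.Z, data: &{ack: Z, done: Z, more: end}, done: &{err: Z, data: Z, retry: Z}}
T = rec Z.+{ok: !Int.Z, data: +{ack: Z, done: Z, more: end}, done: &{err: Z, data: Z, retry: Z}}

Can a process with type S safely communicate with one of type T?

NO

rec Z vs rec Z  ✓ (rec unchanged)
  &{ok,data,done} vs +{ok,data,done}  ✓ labels match
    • ok:
      ?Int vs !Int  ✓
        Z vs Z  ✓
    • data:
      &{ack,done,more} vs +{ack,done,more}  ✓ labels match
        • ack:
          Z vs Z  ✓
        • done:
          Z vs Z  ✓
        • more:
          end vs end  ✓
    • done:
      &{err,data,retry} vs &{err,data,retry}  ✗ choice polarity not flipped — not dual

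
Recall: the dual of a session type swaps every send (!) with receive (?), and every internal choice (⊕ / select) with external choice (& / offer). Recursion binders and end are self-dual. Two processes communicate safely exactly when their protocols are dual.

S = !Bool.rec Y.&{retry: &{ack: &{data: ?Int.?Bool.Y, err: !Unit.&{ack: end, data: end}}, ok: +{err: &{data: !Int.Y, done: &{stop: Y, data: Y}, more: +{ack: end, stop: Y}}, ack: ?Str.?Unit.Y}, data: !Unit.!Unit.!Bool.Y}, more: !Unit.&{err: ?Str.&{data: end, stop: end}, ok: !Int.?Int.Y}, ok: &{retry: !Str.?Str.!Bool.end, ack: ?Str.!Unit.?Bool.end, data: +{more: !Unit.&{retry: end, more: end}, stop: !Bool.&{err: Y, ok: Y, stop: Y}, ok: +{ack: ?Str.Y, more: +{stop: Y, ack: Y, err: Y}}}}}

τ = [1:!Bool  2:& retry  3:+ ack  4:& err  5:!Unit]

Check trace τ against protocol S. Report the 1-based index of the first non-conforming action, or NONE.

step 1: !Bool  ✓  state: rec Y.…
step 2: & retry  ✓  state: &{ack: &{data: ?Int.?Bool.rec Y.…, err: !Unit.&{ack: end, data: end}}, ok: +{err: &{data: !Int.rec Y.…, done: &{stop: rec Y.…, data: rec Y.…}, more: +{ack: end, stop: rec Y.…}}, ack: ?Str.?Unit.rec Y.…}, data: !Unit.!Unit.!Bool.rec Y.…}
step 3: got + ack, protocol expects & ack or & ok or & data  ✗

3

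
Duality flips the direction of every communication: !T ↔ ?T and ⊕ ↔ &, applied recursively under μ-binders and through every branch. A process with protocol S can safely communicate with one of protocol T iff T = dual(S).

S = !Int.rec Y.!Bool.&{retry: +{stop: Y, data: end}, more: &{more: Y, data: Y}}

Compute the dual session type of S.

?Int.rec Y.?Bool.+{retry: &{stop: Y, data: end}, more: +{more: Y, data: Y}}

!Int → ?Int
  rec Y → rec Y  (rec unchanged)
    !Bool → ?Bool
      &{retry,more} → +{retry,more}  (offer→select)
        • retry:
          +{stop,data} → &{stop,data}  (select→offer)
            • stop:
              Y ↦ Y
            • data:
              end ↦ end
        • more:
          &{more,data} → +{more,data}  (offer→select)
            • more:
              Y ↦ Y
            • data:
              Y ↦ Y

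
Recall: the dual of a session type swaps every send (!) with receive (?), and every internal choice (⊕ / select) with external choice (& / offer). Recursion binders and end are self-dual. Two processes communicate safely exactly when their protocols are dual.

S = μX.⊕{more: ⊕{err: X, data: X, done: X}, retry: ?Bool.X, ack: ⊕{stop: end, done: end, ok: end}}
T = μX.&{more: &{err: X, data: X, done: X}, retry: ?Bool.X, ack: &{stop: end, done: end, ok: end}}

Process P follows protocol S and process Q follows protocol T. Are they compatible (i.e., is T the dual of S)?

μX ‖ μX  match (μ self-dual)
  ⊕{more,retry,ack} ‖ &{more,retry,ack}  match label sets agree
    • more:
      ⊕{err,data,done} ‖ &{err,data,done}  match label sets agree
        • err:
          X ‖ X  match
        • data:
          X ‖ X  match
        • done:
          X ‖ X  match
    • retry:
      ?Bool ‖ ?Bool  ✗ same direction on both sides — not dual

NO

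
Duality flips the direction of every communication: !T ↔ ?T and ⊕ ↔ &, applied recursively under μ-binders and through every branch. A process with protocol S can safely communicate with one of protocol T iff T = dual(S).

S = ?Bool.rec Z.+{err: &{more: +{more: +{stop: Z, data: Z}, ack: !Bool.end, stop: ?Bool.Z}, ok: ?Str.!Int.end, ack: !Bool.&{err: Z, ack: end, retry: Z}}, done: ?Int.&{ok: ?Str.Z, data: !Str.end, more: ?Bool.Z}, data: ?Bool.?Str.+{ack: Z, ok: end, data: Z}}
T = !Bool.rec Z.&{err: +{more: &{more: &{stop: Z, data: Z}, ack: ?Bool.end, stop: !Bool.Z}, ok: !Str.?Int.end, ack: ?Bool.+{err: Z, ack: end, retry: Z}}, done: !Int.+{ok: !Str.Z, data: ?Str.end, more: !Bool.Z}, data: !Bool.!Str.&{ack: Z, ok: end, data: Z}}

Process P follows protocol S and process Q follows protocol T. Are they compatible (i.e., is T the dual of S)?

YES

?Bool | !Bool  ok
  rec Z | rec Z  ok (binder kept)
    +{err,done,data} | &{err,done,data}  ok labels match
      [err]
        &{more,ok,ack} | +{more,ok,ack}  ok labels match
          [more]
            +{more,ack,stop} | &{more,ack,stop}  ok labels match
              [more]
                +{stop,data} | &{stop,data}  ok labels match
                  [stop]
                    Z | Z  ok
                  [data]
                    Z | Z  ok
              [ack]
                !Bool | ?Bool  ok
                  end | end  ok
              [stop]
                ?Bool | !Bool  ok
                  Z | Z  ok
          [ok]
            ?Str | !Str  ok
              !Int | ?Int  ok
                end | end  ok
          [ack]
            !Bool | ?Bool  ok
              &{err,ack,retry} | +{err,ack,retry}  ok labels match
                [err]
                  Z | Z  ok
                [ack]
                  end | end  ok
                [retry]
                  Z | Z  ok
      [done]
        ?Int | !Int  ok
          &{ok,data,more} | +{ok,data,more}  ok labels match
            [ok]
              ?Str | !Str  ok
                Z | Z  ok
            [data]
              !Str | ?Str  ok
                end | end  ok
            [more]
              ?Bool | !Bool  ok
                Z | Z  ok
      [data]
        ?Bool | !Bool  ok
          ?Str | !Str  ok
            +{ack,ok,data} | &{ack,ok,data}  ok labels match
              [ack]
                Z | Z  ok
              [ok]
                end | end  ok
              [data]
                Z | Z  ok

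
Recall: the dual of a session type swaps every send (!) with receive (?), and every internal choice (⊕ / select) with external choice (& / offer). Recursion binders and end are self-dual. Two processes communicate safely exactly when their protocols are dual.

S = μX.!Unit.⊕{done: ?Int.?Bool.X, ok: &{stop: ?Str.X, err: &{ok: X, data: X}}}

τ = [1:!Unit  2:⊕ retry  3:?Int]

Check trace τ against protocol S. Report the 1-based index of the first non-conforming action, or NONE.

[1] !Unit  ✓  state: ⊕{done: ?Int.?Bool.μX.…, ok: &{stop: ?Str.μX.…, err: &{ok: μX.…, data: μX.…}}}
[2] got ⊕ retry, protocol expects ⊕ done or ⊕ ok  ✗

2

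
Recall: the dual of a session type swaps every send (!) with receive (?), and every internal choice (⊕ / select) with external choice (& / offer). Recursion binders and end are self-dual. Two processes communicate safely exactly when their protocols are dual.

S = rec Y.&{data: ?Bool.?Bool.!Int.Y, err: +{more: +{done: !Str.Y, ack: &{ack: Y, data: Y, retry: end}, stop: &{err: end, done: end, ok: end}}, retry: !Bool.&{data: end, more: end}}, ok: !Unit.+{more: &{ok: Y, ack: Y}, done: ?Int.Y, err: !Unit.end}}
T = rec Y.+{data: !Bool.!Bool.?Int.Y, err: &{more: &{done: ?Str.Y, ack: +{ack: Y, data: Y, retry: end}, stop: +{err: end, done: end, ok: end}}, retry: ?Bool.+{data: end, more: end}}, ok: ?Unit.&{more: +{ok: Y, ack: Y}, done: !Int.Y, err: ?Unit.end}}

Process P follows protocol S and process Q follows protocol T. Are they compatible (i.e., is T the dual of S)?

rec Y ‖ rec Y  ✓ (μ self-dual)
  &{data,err,ok} ‖ +{data,err,ok}  ✓ labels match
    [data]
      ?Bool ‖ !Bool  ✓
        ?Bool ‖ !Bool  ✓
          !Int ‖ ?Int  ✓
            Y ‖ Y  ✓
    [err]
      +{more,retry} ‖ &{more,retry}  ✓ labels match
        [more]
          +{done,ack,stop} ‖ &{done,ack,stop}  ✓ labels match
            [done]
              !Str ‖ ?Str  ✓
                Y ‖ Y  ✓
            [ack]
              &{ack,data,retry} ‖ +{ack,data,retry}  ✓ labels match
                [ack]
                  Y ‖ Y  ✓
                [data]
                  Y ‖ Y  ✓
                [retry]
                  end ‖ end  ✓
            [stop]
              &{err,done,ok} ‖ +{err,done,ok}  ✓ labels match
                [err]
                  end ‖ end  ✓
                [done]
                  end ‖ end  ✓
                [ok]
                  end ‖ end  ✓
        [retry]
          !Bool ‖ ?Bool  ✓
            &{data,more} ‖ +{data,more}  ✓ labels match
              [data]
                end ‖ end  ✓
              [more]
                end ‖ end  ✓
    [ok]
      !Unit ‖ ?Unit  ✓
        +{more,done,err} ‖ &{more,done,err}  ✓ labels match
          [more]
            &{ok,ack} ‖ +{ok,ack}  ✓ labels match
              [ok]
                Y ‖ Y  ✓
              [ack]
                Y ‖ Y  ✓
          [done]
            ?Int ‖ !Int  ✓
              Y ‖ Y  ✓
          [err]
            !Unit ‖ ?Unit  ✓
              end ‖ end  ✓

YES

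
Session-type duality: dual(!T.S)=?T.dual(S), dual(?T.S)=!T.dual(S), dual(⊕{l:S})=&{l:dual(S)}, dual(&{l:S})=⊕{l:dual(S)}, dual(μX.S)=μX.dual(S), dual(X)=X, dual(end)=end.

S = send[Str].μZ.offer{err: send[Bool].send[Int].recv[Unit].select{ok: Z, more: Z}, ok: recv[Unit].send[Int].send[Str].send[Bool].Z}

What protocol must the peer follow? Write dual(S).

recv[Str].μZ.select{err: recv[Bool].recv[Int].send[Unit].offer{ok: Z, more: Z}, ok: send[Unit].recv[Int].recv[Str].recv[Bool].Z}

send[Str] = recv[Str]
  μZ = μZ  (binder kept)
    offer{err,ok} = select{err,ok}  (external→internal)
      case err:
        send[Bool] = recv[Bool]
          send[Int] = recv[Int]
            recv[Unit] = send[Unit]
              select{ok,more} = offer{ok,more}  (⊕→&)
                case ok:
                  Z self-dual
                case more:
                  Z self-dual
      case ok:
        recv[Unit] = send[Unit]
          send[Int] = recv[Int]
            send[Str] = recv[Str]
              send[Bool] = recv[Bool]
                Z self-dual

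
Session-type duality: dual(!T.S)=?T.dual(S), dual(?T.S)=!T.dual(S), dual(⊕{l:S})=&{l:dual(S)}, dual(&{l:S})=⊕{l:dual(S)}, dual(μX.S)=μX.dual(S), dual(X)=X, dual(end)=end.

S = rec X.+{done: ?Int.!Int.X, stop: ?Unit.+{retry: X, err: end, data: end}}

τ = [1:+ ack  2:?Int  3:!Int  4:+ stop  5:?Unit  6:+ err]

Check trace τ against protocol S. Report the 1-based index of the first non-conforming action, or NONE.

step 1: got + ack, protocol expects + done or + stop  ✗

1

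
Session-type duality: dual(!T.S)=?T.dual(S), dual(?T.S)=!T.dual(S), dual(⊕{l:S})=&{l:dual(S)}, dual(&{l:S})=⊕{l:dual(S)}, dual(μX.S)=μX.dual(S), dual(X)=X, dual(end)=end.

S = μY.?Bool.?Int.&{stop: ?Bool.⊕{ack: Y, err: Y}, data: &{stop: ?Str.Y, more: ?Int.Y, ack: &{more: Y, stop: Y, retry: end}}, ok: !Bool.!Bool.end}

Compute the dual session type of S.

μY = μY  (μ self-dual)
  ?Bool = !Bool
    ?Int = !Int
      &{stop,data,ok} = ⊕{stop,data,ok}  (external→internal)
        [stop]
          ?Bool = !Bool
            ⊕{ack,err} = &{ack,err}  (internal→external)
              [ack]
                dual(Y) = Y
              [err]
                dual(Y) = Y
        [data]
          &{stop,more,ack} = ⊕{stop,more,ack}  (external→internal)
            [stop]
              ?Str = !Str
                dual(Y) = Y
            [more]
              ?Int = !Int
                dual(Y) = Y
            [ack]
              &{more,stop,retry} = ⊕{more,stop,retry}  (external→internal)
                [more]
                  dual(Y) = Y
                [stop]
                  dual(Y) = Y
                [retry]
                  dual(end) = end
        [ok]
          !Bool = ?Bool
            !Bool = ?Bool
              dual(end) = end

μY.!Bool.!Int.⊕{stop: !Bool.&{ack: Y, err: Y}, data: ⊕{stop: !Str.Y, more: !Int.Y, ack: ⊕{more: Y, stop: Y, retry: end}}, ok: ?Bool.?Bool.end}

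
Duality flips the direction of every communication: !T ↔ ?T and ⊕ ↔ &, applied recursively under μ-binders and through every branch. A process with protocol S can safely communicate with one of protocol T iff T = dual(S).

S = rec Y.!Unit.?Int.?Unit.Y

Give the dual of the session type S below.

rec Y.?Unit.!Int.!Unit.Y

rec Y → rec Y  (rec unchanged)
  !Unit → ?Unit
    ?Int → !Int
      ?Unit → !Unit
        dual(Y) = Y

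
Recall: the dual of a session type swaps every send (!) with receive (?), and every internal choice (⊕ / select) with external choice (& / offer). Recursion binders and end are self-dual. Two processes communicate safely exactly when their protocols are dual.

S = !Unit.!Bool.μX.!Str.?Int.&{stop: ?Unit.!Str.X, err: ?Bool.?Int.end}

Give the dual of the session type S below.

?Unit.?Bool.μX.?Str.!Int.⊕{stop: !Unit.?Str.X, err: !Bool.!Int.end}

!Unit → ?Unit
  !Bool → ?Bool
    μX → μX  (rec unchanged)
      !Str → ?Str
        ?Int → !Int
          &{stop,err} → ⊕{stop,err}  (offer→select)
            [stop]
              ?Unit → !Unit
                !Str → ?Str
                  X ↦ X
            [err]
              ?Bool → !Bool
                ?Int → !Int
                  end ↦ end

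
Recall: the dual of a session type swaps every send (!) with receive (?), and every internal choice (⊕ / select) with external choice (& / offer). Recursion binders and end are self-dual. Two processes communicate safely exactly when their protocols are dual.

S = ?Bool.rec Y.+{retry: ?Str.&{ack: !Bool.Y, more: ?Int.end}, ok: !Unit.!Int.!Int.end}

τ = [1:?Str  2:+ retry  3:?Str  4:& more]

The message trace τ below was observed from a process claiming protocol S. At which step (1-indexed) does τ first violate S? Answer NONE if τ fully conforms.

[1] got ?Str, protocol expects ?Bool  ✗

1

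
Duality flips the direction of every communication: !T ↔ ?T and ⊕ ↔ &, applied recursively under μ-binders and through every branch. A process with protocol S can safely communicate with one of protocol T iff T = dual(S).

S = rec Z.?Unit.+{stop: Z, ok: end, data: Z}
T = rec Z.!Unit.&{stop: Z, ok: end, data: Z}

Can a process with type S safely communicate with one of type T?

rec Z ‖ rec Z  ok (rec unchanged)
  ?Unit ‖ !Unit  ok
    +{stop,ok,data} ‖ &{stop,ok,data}  ok labels match
      • stop:
        Z ‖ Z  ok
      • ok:
        end ‖ end  ok
      • data:
        Z ‖ Z  ok

YES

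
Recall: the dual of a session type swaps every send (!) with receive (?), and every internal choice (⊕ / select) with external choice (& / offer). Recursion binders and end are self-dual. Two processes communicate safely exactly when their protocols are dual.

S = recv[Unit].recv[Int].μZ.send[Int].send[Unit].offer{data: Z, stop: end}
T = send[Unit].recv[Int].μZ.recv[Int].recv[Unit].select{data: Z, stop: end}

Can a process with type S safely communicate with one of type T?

NO

recv[Unit] vs send[Unit]  ✓
  recv[Int] vs recv[Int]  ✗ same direction on both sides — not dual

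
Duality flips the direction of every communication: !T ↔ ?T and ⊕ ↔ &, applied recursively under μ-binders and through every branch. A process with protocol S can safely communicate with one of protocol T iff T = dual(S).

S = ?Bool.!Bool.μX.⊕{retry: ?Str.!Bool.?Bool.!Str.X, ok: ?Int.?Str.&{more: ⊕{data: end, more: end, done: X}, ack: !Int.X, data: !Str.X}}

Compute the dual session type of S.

!Bool.?Bool.μX.&{retry: !Str.?Bool.!Bool.?Str.X, ok: !Int.!Str.⊕{more: &{data: end, more: end, done: X}, ack: ?Int.X, data: ?Str.X}}

?Bool = !Bool
  !Bool = ?Bool
    μX = μX  (μ self-dual)
      ⊕{retry,ok} = &{retry,ok}  (⊕→&)
        [retry]
          ?Str = !Str
            !Bool = ?Bool
              ?Bool = !Bool
                !Str = ?Str
                  X self-dual
        [ok]
          ?Int = !Int
            ?Str = !Str
              &{more,ack,data} = ⊕{more,ack,data}  (offer→select)
                [more]
                  ⊕{data,more,done} = &{data,more,done}  (⊕→&)
                    [data]
                      end self-dual
                    [more]
                      end self-dual
                    [done]
                      X self-dual
                [ack]
                  !Int = ?Int
                    X self-dual
                [data]
                  !Str = ?Str
                    X self-dual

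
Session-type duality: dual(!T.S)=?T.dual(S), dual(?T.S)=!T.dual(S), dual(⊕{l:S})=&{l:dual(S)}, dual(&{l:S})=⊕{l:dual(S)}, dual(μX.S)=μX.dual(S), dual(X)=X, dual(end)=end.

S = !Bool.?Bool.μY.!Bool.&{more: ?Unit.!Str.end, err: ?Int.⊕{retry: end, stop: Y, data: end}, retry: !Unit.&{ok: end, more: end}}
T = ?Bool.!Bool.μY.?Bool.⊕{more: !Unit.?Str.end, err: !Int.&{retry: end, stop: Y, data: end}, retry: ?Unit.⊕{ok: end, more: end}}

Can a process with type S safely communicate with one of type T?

!Bool vs ?Bool  ok
  ?Bool vs !Bool  ok
    μY vs μY  ok (rec unchanged)
      !Bool vs ?Bool  ok
        &{more,err,retry} vs ⊕{more,err,retry}  ok same labels
          [more]
            ?Unit vs !Unit  ok
              !Str vs ?Str  ok
                end vs end  ok
          [err]
            ?Int vs !Int  ok
              ⊕{retry,stop,data} vs &{retry,stop,data}  ok same labels
                [retry]
                  end vs end  ok
                [stop]
                  Y vs Y  ok
                [data]
                  end vs end  ok
          [retry]
            !Unit vs ?Unit  ok
              &{ok,more} vs ⊕{ok,more}  ok same labels
                [ok]
                  end vs end  ok
                [more]
                  end vs end  ok

YES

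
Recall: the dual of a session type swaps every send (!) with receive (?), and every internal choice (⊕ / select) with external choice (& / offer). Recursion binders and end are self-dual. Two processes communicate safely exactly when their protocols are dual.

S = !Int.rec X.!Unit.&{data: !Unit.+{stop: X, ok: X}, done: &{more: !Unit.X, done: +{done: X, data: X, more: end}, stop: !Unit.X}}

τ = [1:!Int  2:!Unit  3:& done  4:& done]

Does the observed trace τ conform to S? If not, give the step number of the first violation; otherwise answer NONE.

NONE

step 1: !Int  ✓  cont: rec X.…
step 2: !Unit  ✓  cont: &{data: !Unit.+{stop: rec X.…, ok: rec X.…}, done: &{more: !Unit.rec X.…, done: +{done: rec X.…, data: rec X.…, more: end}, stop: !Unit.rec X.…}}
step 3: & done  ✓  cont: &{more: !Unit.rec X.…, done: +{done: rec X.…, data: rec X.…, more: end}, stop: !Unit.rec X.…}
step 4: & done  ✓  cont: +{done: rec X.…, data: rec X.…, more: end}
all 4 steps conform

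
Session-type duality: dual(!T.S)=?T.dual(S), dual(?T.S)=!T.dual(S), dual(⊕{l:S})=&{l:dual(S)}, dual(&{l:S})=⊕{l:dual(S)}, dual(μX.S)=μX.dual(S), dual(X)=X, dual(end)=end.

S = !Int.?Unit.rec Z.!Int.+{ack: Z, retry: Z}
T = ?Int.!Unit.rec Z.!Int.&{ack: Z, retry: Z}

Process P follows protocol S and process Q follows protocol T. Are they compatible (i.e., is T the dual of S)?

NO

!Int | ?Int  ok
  ?Unit | !Unit  ok
    rec Z | rec Z  ok (binder kept)
      !Int | !Int  ✗ same direction on both sides — not dual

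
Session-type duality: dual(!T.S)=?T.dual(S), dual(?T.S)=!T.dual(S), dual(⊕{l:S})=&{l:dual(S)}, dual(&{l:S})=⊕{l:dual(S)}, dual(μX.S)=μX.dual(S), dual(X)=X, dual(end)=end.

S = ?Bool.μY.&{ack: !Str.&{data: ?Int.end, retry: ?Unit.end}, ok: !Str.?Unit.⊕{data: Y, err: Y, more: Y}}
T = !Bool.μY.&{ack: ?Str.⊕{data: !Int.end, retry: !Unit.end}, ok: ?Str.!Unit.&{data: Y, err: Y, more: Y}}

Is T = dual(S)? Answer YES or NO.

NO

?Bool vs !Bool  ok
  μY vs μY  ok (μ self-dual)
    &{ack,ok} vs &{ack,ok}  ✗ choice polarity not flipped — not dual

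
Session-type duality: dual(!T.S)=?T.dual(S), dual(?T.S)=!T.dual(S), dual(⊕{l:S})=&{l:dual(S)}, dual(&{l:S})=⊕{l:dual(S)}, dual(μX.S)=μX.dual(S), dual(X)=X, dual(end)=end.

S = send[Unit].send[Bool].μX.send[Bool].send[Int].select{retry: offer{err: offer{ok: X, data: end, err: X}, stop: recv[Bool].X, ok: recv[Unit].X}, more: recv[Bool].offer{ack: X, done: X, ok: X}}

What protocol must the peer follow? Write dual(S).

recv[Unit].recv[Bool].μX.recv[Bool].recv[Int].offer{retry: select{err: select{ok: X, data: end, err: X}, stop: send[Bool].X, ok: send[Unit].X}, more: send[Bool].select{ack: X, done: X, ok: X}}

send[Unit] = recv[Unit]
  send[Bool] = recv[Bool]
    μX = μX  (binder kept)
      send[Bool] = recv[Bool]
        send[Int] = recv[Int]
          select{retry,more} = offer{retry,more}  (⊕→&)
            case retry:
              offer{err,stop,ok} = select{err,stop,ok}  (external→internal)
                case err:
                  offer{ok,data,err} = select{ok,data,err}  (external→internal)
                    case ok:
                      X self-dual
                    case data:
                      end self-dual
                    case err:
                      X self-dual
                case stop:
                  recv[Bool] = send[Bool]
                    X self-dual
                case ok:
                  recv[Unit] = send[Unit]
                    X self-dual
            case more:
              recv[Bool] = send[Bool]
                offer{ack,done,ok} = select{ack,done,ok}  (external→internal)
                  case ack:
                    X self-dual
                  case done:
                    X self-dual
                  case ok:
                    X self-dual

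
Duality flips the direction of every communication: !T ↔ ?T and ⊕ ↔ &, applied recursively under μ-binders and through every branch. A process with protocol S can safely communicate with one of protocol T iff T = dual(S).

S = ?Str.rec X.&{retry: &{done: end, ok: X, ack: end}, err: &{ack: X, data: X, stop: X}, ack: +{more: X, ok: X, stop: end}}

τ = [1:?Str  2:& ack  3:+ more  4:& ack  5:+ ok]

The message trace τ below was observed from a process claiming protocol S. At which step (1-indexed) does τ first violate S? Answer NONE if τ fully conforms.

NONE

@1 ?Str  ok  state: rec X.…
@2 & ack  ok  state: +{more: rec X.…, ok: rec X.…, stop: end}
@3 + more  ok  state: rec X.…
@4 & ack  ok  state: +{more: rec X.…, ok: rec X.…, stop: end}
@5 + ok  ok  state: rec X.…
all 5 steps conform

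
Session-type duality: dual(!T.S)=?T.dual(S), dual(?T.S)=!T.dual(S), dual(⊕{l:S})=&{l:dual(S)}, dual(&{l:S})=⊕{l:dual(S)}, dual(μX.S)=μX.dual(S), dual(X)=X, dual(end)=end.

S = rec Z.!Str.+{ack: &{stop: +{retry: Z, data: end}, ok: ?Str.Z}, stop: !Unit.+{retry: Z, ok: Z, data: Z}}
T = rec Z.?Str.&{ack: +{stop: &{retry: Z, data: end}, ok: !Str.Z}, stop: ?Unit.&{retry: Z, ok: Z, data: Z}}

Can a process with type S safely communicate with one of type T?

YES

rec Z | rec Z  ok (binder kept)
  !Str | ?Str  ok
    +{ack,stop} | &{ack,stop}  ok label sets agree
      • ack:
        &{stop,ok} | +{stop,ok}  ok label sets agree
          • stop:
            +{retry,data} | &{retry,data}  ok label sets agree
              • retry:
                Z | Z  ok
              • data:
                end | end  ok
          • ok:
            ?Str | !Str  ok
              Z | Z  ok
      • stop:
        !Unit | ?Unit  ok
          +{retry,ok,data} | &{retry,ok,data}  ok label sets agree
            • retry:
              Z | Z  ok
            • ok:
              Z | Z  ok
            • data:
              Z | Z  ok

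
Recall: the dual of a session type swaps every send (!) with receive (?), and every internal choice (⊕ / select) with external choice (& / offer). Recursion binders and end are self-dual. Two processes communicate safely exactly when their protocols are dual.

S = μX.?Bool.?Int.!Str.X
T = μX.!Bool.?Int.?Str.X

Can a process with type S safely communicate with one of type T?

NO

μX | μX  ✓ (rec unchanged)
  ?Bool | !Bool  ✓
    ?Int | ?Int  ✗ same direction on both sides — not dual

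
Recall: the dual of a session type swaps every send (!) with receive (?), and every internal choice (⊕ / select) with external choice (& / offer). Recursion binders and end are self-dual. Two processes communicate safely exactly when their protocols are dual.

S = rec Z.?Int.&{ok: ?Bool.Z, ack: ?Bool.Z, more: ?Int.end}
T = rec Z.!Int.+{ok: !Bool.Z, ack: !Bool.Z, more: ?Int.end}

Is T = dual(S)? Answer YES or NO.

rec Z vs rec Z  match (binder kept)
  ?Int vs !Int  match
    &{ok,ack,more} vs +{ok,ack,more}  match same labels
      • ok:
        ?Bool vs !Bool  match
          Z vs Z  match
      • ack:
        ?Bool vs !Bool  match
          Z vs Z  match
      • more:
        ?Int vs ?Int  ✗ same direction on both sides — not dual

NO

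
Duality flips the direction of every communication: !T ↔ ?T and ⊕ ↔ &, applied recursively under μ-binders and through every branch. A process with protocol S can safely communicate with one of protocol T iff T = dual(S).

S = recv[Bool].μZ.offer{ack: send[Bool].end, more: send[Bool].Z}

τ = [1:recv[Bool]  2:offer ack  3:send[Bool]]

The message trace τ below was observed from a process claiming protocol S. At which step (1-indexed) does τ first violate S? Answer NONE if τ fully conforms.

[1] recv[Bool]  match  state: μZ.…
[2] offer ack  match  state: send[Bool].end
[3] send[Bool]  match  state: end
τ conforms to S (length 3)

NONE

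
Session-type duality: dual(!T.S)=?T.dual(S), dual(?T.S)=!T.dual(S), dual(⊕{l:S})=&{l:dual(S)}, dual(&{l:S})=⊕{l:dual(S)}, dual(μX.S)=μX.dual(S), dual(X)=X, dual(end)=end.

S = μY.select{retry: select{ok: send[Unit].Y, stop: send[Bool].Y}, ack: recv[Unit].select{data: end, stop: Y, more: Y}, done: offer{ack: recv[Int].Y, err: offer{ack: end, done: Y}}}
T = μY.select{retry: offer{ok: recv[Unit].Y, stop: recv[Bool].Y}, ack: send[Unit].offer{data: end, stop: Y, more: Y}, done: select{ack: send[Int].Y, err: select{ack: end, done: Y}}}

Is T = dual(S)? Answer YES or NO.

NO

μY | μY  ✓ (μ self-dual)
  select{retry,ack,done} | select{retry,ack,done}  ✗ choice polarity not flipped — not dual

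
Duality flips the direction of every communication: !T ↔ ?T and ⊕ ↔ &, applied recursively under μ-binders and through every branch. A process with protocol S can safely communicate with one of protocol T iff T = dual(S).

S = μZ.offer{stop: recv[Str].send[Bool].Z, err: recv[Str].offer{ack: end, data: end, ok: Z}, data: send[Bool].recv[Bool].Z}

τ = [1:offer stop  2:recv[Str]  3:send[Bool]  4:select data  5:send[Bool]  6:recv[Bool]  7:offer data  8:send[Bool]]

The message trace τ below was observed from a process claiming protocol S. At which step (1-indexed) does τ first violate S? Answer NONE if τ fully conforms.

4

[1] offer stop  ok  residual = recv[Str].send[Bool].μZ.…
[2] recv[Str]  ok  residual = send[Bool].μZ.…
[3] send[Bool]  ok  residual = μZ.…
[4] got select data, protocol expects offer stop or offer err or offer data  ✗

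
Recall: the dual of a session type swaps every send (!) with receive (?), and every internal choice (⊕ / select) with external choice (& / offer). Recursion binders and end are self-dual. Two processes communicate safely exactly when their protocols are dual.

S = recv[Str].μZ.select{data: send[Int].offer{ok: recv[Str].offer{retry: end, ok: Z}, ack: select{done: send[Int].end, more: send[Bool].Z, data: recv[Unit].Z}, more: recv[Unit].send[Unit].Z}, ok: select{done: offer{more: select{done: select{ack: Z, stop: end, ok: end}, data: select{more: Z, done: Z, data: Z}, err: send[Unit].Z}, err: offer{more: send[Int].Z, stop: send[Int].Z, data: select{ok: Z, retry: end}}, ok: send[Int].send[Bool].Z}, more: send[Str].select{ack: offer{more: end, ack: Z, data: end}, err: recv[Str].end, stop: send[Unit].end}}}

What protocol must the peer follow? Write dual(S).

recv[Str] = send[Str]
  μZ = μZ  (rec unchanged)
    select{data,ok} = offer{data,ok}  (⊕→&)
      case data:
        send[Int] = recv[Int]
          offer{ok,ack,more} = select{ok,ack,more}  (external→internal)
            case ok:
              recv[Str] = send[Str]
                offer{retry,ok} = select{retry,ok}  (external→internal)
                  case retry:
                    end self-dual
                  case ok:
                    Z self-dual
            case ack:
              select{done,more,data} = offer{done,more,data}  (⊕→&)
                case done:
                  send[Int] = recv[Int]
                    end self-dual
                case more:
                  send[Bool] = recv[Bool]
                    Z self-dual
                case data:
                  recv[Unit] = send[Unit]
                    Z self-dual
            case more:
              recv[Unit] = send[Unit]
                send[Unit] = recv[Unit]
                  Z self-dual
      case ok:
        select{done,more} = offer{done,more}  (⊕→&)
          case done:
            offer{more,err,ok} = select{more,err,ok}  (external→internal)
              case more:
                select{done,data,err} = offer{done,data,err}  (⊕→&)
                  case done:
                    select{ack,stop,ok} = offer{ack,stop,ok}  (⊕→&)
                      case ack:
                        Z self-dual
                      case stop:
                        end self-dual
                      case ok:
                        end self-dual
                  case data:
                    select{more,done,data} = offer{more,done,data}  (⊕→&)
                      case more:
                        Z self-dual
                      case done:
                        Z self-dual
                      case data:
                        Z self-dual
                  case err:
                    send[Unit] = recv[Unit]
                      Z self-dual
              case err:
                offer{more,stop,data} = select{more,stop,data}  (external→internal)
                  case more:
                    send[Int] = recv[Int]
                      Z self-dual
                  case stop:
                    send[Int] = recv[Int]
                      Z self-dual
                  case data:
                    select{ok,retry} = offer{ok,retry}  (⊕→&)
                      case ok:
                        Z self-dual
                      case retry:
                        end self-dual
              case ok:
                send[Int] = recv[Int]
                  send[Bool] = recv[Bool]
                    Z self-dual
          case more:
            send[Str] = recv[Str]
              select{ack,err,stop} = offer{ack,err,stop}  (⊕→&)
                case ack:
                  offer{more,ack,data} = select{more,ack,data}  (external→internal)
                    case more:
                      end self-dual
                    case ack:
                      Z self-dual
                    case data:
                      end self-dual
                case err:
                  recv[Str] = send[Str]
                    end self-dual
                case stop:
                  send[Unit] = recv[Unit]
                    end self-dual

send[Str].μZ.offer{data: recv[Int].select{ok: send[Str].select{retry: end, ok: Z}, ack: offer{done: recv[Int].end, more: recv[Bool].Z, data: send[Unit].Z}, more: send[Unit].recv[Unit].Z}, ok: offer{done: select{more: offer{done: offer{ack: Z, stop: end, ok: end}, data: offer{more: Z, done: Z, data: Z}, err: recv[Unit].Z}, err: select{more: recv[Int].Z, stop: recv[Int].Z, data: offer{ok: Z, retry: end}}, ok: recv[Int].recv[Bool].Z}, more: recv[Str].offer{ack: select{more: end, ack: Z, data: end}, err: send[Str].end, stop: recv[Unit].end}}}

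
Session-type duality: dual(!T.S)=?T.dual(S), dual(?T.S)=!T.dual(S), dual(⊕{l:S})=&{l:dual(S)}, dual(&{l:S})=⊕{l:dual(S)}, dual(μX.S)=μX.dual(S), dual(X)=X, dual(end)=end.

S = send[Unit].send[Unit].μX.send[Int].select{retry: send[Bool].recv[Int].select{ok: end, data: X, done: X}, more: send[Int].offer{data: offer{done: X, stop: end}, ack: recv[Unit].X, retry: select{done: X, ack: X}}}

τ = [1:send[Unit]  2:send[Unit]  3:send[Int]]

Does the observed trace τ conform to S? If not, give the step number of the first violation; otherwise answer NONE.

NONE

@1 send[Unit]  match  state: send[Unit].μX.…
@2 send[Unit]  match  state: μX.…
@3 send[Int]  match  state: select{retry: send[Bool].recv[Int].select{ok: end, data: μX.…, done: μX.…}, more: send[Int].offer{data: offer{done: μX.…, stop: end}, ack: recv[Unit].μX.…, retry: select{done: μX.…, ack: μX.…}}}
trace exhausted — no violation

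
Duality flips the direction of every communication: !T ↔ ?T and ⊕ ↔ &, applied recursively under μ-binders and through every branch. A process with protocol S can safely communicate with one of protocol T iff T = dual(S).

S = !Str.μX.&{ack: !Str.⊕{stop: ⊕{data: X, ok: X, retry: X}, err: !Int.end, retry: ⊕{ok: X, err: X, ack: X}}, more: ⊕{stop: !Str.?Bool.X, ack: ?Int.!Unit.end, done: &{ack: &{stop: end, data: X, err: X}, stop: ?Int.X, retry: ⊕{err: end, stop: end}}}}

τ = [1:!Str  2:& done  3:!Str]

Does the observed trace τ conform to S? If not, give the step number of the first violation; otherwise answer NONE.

@1 !Str  match  now at μX.…
@2 got & done, protocol expects & ack or & more  ✗

2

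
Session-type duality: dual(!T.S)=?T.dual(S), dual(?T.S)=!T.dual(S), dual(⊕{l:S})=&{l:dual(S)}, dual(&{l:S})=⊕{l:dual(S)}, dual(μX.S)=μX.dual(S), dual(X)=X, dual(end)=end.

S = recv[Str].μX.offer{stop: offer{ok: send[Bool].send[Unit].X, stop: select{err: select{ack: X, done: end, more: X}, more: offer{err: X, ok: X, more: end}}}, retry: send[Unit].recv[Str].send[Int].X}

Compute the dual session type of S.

send[Str].μX.select{stop: select{ok: recv[Bool].recv[Unit].X, stop: offer{err: offer{ack: X, done: end, more: X}, more: select{err: X, ok: X, more: end}}}, retry: recv[Unit].send[Str].recv[Int].X}

recv[Str] ↦ send[Str]
  μX ↦ μX  (μ self-dual)
    offer{stop,retry} ↦ select{stop,retry}  (external→internal)
      [stop]
        offer{ok,stop} ↦ select{ok,stop}  (external→internal)
          [ok]
            send[Bool] ↦ recv[Bool]
              send[Unit] ↦ recv[Unit]
                X ↦ X
          [stop]
            select{err,more} ↦ offer{err,more}  (select→offer)
              [err]
                select{ack,done,more} ↦ offer{ack,done,more}  (select→offer)
                  [ack]
                    X ↦ X
                  [done]
                    end ↦ end
                  [more]
                    X ↦ X
              [more]
                offer{err,ok,more} ↦ select{err,ok,more}  (external→internal)
                  [err]
                    X ↦ X
                  [ok]
                    X ↦ X
                  [more]
                    end ↦ end
      [retry]
        send[Unit] ↦ recv[Unit]
          recv[Str] ↦ send[Str]
            send[Int] ↦ recv[Int]
              X ↦ X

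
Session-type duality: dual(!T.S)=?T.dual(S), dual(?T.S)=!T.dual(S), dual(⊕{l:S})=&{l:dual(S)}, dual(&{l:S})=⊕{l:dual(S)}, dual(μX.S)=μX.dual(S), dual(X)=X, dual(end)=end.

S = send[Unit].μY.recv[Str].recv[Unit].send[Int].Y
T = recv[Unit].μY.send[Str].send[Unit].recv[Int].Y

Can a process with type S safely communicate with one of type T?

send[Unit] | recv[Unit]  match
  μY | μY  match (rec unchanged)
    recv[Str] | send[Str]  match
      recv[Unit] | send[Unit]  match
        send[Int] | recv[Int]  match
          Y | Y  match

YES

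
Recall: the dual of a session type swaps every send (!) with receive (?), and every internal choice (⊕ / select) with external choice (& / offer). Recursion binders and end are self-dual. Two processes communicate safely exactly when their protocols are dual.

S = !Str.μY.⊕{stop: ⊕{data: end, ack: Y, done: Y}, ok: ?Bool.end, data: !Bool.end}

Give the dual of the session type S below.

!Str → ?Str
  μY → μY  (μ self-dual)
    ⊕{stop,ok,data} → &{stop,ok,data}  (internal→external)
      [stop]
        ⊕{data,ack,done} → &{data,ack,done}  (internal→external)
          [data]
            end self-dual
          [ack]
            Y self-dual
          [done]
            Y self-dual
      [ok]
        ?Bool → !Bool
          end self-dual
      [data]
        !Bool → ?Bool
          end self-dual

?Str.μY.&{stop: &{data: end, ack: Y, done: Y}, ok: !Bool.end, data: ?Bool.end}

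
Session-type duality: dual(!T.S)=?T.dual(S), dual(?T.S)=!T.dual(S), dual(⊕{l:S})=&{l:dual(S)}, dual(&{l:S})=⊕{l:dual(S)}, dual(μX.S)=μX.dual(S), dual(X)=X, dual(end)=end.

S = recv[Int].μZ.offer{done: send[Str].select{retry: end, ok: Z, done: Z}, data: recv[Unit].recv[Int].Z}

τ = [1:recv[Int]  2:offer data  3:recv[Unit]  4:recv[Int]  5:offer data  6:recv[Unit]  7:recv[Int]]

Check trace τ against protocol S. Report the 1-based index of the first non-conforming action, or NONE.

[1] recv[Int]  ✓  now at μZ.…
[2] offer data  ✓  now at recv[Unit].recv[Int].μZ.…
[3] recv[Unit]  ✓  now at recv[Int].μZ.…
[4] recv[Int]  ✓  now at μZ.…
[5] offer data  ✓  now at recv[Unit].recv[Int].μZ.…
[6] recv[Unit]  ✓  now at recv[Int].μZ.…
[7] recv[Int]  ✓  now at μZ.…
τ conforms to S (length 7)

NONE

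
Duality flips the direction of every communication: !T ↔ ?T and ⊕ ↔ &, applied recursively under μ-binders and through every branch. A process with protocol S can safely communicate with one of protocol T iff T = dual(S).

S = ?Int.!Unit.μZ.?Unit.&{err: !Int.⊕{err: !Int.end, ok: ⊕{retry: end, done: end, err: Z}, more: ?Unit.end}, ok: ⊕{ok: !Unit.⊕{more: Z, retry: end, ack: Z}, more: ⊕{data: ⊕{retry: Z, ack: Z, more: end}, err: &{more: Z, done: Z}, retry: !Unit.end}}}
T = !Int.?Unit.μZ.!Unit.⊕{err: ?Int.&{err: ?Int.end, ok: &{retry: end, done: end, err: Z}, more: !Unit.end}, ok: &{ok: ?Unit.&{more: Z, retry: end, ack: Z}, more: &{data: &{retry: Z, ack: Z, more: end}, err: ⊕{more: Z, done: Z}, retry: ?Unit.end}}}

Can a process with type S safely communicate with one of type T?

YES

?Int vs !Int  ✓
  !Unit vs ?Unit  ✓
    μZ vs μZ  ✓ (binder kept)
      ?Unit vs !Unit  ✓
        &{err,ok} vs ⊕{err,ok}  ✓ same labels
          [err]
            !Int vs ?Int  ✓
              ⊕{err,ok,more} vs &{err,ok,more}  ✓ same labels
                [err]
                  !Int vs ?Int  ✓
                    end vs end  ✓
                [ok]
                  ⊕{retry,done,err} vs &{retry,done,err}  ✓ same labels
                    [retry]
                      end vs end  ✓
                    [done]
                      end vs end  ✓
                    [err]
                      Z vs Z  ✓
                [more]
                  ?Unit vs !Unit  ✓
                    end vs end  ✓
          [ok]
            ⊕{ok,more} vs &{ok,more}  ✓ same labels
              [ok]
                !Unit vs ?Unit  ✓
                  ⊕{more,retry,ack} vs &{more,retry,ack}  ✓ same labels
                    [more]
                      Z vs Z  ✓
                    [retry]
                      end vs end  ✓
                    [ack]
                      Z vs Z  ✓
              [more]
                ⊕{data,err,retry} vs &{data,err,retry}  ✓ same labels
                  [data]
                    ⊕{retry,ack,more} vs &{retry,ack,more}  ✓ same labels
                      [retry]
                        Z vs Z  ✓
                      [ack]
                        Z vs Z  ✓
                      [more]
                        end vs end  ✓
                  [err]
                    &{more,done} vs ⊕{more,done}  ✓ same labels
                      [more]
                        Z vs Z  ✓
                      [done]
                        Z vs Z  ✓
                  [retry]
                    !Unit vs ?Unit  ✓
                      end vs end  ✓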